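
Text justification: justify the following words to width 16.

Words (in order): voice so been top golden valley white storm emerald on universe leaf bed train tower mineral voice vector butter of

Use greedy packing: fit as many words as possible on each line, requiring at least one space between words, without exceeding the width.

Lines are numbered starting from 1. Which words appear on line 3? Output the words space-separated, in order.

Line 1: ['voice', 'so', 'been'] (min_width=13, slack=3)
Line 2: ['top', 'golden'] (min_width=10, slack=6)
Line 3: ['valley', 'white'] (min_width=12, slack=4)
Line 4: ['storm', 'emerald', 'on'] (min_width=16, slack=0)
Line 5: ['universe', 'leaf'] (min_width=13, slack=3)
Line 6: ['bed', 'train', 'tower'] (min_width=15, slack=1)
Line 7: ['mineral', 'voice'] (min_width=13, slack=3)
Line 8: ['vector', 'butter', 'of'] (min_width=16, slack=0)

Answer: valley white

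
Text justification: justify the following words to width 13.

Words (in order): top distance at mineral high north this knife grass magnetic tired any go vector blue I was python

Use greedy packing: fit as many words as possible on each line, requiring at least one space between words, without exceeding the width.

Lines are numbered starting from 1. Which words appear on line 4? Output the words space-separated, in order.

Line 1: ['top', 'distance'] (min_width=12, slack=1)
Line 2: ['at', 'mineral'] (min_width=10, slack=3)
Line 3: ['high', 'north'] (min_width=10, slack=3)
Line 4: ['this', 'knife'] (min_width=10, slack=3)
Line 5: ['grass'] (min_width=5, slack=8)
Line 6: ['magnetic'] (min_width=8, slack=5)
Line 7: ['tired', 'any', 'go'] (min_width=12, slack=1)
Line 8: ['vector', 'blue', 'I'] (min_width=13, slack=0)
Line 9: ['was', 'python'] (min_width=10, slack=3)

Answer: this knife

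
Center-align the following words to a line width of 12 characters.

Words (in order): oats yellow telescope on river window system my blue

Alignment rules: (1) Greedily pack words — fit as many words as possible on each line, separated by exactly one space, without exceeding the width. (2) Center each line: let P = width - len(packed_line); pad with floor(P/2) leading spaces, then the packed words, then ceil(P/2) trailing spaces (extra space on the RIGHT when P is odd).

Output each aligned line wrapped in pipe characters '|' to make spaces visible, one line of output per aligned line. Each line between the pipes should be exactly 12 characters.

Line 1: ['oats', 'yellow'] (min_width=11, slack=1)
Line 2: ['telescope', 'on'] (min_width=12, slack=0)
Line 3: ['river', 'window'] (min_width=12, slack=0)
Line 4: ['system', 'my'] (min_width=9, slack=3)
Line 5: ['blue'] (min_width=4, slack=8)

Answer: |oats yellow |
|telescope on|
|river window|
| system my  |
|    blue    |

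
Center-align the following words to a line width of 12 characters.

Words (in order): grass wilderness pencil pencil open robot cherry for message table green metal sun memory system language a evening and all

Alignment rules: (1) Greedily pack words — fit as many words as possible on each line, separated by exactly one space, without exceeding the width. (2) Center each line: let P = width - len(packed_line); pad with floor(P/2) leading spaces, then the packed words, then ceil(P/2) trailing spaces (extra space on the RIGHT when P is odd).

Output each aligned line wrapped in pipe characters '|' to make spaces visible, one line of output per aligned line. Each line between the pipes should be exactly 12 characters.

Line 1: ['grass'] (min_width=5, slack=7)
Line 2: ['wilderness'] (min_width=10, slack=2)
Line 3: ['pencil'] (min_width=6, slack=6)
Line 4: ['pencil', 'open'] (min_width=11, slack=1)
Line 5: ['robot', 'cherry'] (min_width=12, slack=0)
Line 6: ['for', 'message'] (min_width=11, slack=1)
Line 7: ['table', 'green'] (min_width=11, slack=1)
Line 8: ['metal', 'sun'] (min_width=9, slack=3)
Line 9: ['memory'] (min_width=6, slack=6)
Line 10: ['system'] (min_width=6, slack=6)
Line 11: ['language', 'a'] (min_width=10, slack=2)
Line 12: ['evening', 'and'] (min_width=11, slack=1)
Line 13: ['all'] (min_width=3, slack=9)

Answer: |   grass    |
| wilderness |
|   pencil   |
|pencil open |
|robot cherry|
|for message |
|table green |
| metal sun  |
|   memory   |
|   system   |
| language a |
|evening and |
|    all     |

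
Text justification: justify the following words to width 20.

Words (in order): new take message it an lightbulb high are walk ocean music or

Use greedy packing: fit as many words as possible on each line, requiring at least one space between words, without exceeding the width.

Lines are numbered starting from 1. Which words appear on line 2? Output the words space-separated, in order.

Answer: an lightbulb high

Derivation:
Line 1: ['new', 'take', 'message', 'it'] (min_width=19, slack=1)
Line 2: ['an', 'lightbulb', 'high'] (min_width=17, slack=3)
Line 3: ['are', 'walk', 'ocean', 'music'] (min_width=20, slack=0)
Line 4: ['or'] (min_width=2, slack=18)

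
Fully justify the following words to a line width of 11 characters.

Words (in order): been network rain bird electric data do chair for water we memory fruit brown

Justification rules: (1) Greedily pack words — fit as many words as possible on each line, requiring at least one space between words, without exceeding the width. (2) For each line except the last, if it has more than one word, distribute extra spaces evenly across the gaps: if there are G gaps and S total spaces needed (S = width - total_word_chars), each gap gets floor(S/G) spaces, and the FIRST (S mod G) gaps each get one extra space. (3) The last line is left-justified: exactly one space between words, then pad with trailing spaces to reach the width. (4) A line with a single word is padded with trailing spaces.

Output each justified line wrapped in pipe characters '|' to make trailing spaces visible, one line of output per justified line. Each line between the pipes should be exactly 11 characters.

Answer: |been       |
|network    |
|rain   bird|
|electric   |
|data     do|
|chair   for|
|water    we|
|memory     |
|fruit brown|

Derivation:
Line 1: ['been'] (min_width=4, slack=7)
Line 2: ['network'] (min_width=7, slack=4)
Line 3: ['rain', 'bird'] (min_width=9, slack=2)
Line 4: ['electric'] (min_width=8, slack=3)
Line 5: ['data', 'do'] (min_width=7, slack=4)
Line 6: ['chair', 'for'] (min_width=9, slack=2)
Line 7: ['water', 'we'] (min_width=8, slack=3)
Line 8: ['memory'] (min_width=6, slack=5)
Line 9: ['fruit', 'brown'] (min_width=11, slack=0)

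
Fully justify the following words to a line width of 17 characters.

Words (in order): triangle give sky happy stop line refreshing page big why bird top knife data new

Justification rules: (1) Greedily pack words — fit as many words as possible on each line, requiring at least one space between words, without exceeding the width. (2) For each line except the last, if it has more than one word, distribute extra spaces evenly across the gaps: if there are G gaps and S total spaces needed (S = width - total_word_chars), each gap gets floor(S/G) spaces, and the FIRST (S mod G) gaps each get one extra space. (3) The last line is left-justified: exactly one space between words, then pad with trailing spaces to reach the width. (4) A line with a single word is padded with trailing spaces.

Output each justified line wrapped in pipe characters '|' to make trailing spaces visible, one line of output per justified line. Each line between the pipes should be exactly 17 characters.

Answer: |triangle give sky|
|happy  stop  line|
|refreshing   page|
|big  why bird top|
|knife data new   |

Derivation:
Line 1: ['triangle', 'give', 'sky'] (min_width=17, slack=0)
Line 2: ['happy', 'stop', 'line'] (min_width=15, slack=2)
Line 3: ['refreshing', 'page'] (min_width=15, slack=2)
Line 4: ['big', 'why', 'bird', 'top'] (min_width=16, slack=1)
Line 5: ['knife', 'data', 'new'] (min_width=14, slack=3)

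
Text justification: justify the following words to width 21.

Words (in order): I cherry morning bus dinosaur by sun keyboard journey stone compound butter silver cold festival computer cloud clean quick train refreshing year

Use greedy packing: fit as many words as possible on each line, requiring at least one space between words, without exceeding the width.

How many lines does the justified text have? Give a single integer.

Line 1: ['I', 'cherry', 'morning', 'bus'] (min_width=20, slack=1)
Line 2: ['dinosaur', 'by', 'sun'] (min_width=15, slack=6)
Line 3: ['keyboard', 'journey'] (min_width=16, slack=5)
Line 4: ['stone', 'compound', 'butter'] (min_width=21, slack=0)
Line 5: ['silver', 'cold', 'festival'] (min_width=20, slack=1)
Line 6: ['computer', 'cloud', 'clean'] (min_width=20, slack=1)
Line 7: ['quick', 'train'] (min_width=11, slack=10)
Line 8: ['refreshing', 'year'] (min_width=15, slack=6)
Total lines: 8

Answer: 8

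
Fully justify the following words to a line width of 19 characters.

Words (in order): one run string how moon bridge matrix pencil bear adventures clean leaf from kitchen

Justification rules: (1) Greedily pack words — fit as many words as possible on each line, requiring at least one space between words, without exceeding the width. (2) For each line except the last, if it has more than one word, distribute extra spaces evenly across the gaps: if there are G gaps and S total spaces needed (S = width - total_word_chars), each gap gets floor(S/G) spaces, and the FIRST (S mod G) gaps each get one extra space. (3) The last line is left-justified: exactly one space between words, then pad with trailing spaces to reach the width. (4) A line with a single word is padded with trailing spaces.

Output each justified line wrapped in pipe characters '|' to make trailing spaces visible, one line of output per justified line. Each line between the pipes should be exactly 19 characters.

Line 1: ['one', 'run', 'string', 'how'] (min_width=18, slack=1)
Line 2: ['moon', 'bridge', 'matrix'] (min_width=18, slack=1)
Line 3: ['pencil', 'bear'] (min_width=11, slack=8)
Line 4: ['adventures', 'clean'] (min_width=16, slack=3)
Line 5: ['leaf', 'from', 'kitchen'] (min_width=17, slack=2)

Answer: |one  run string how|
|moon  bridge matrix|
|pencil         bear|
|adventures    clean|
|leaf from kitchen  |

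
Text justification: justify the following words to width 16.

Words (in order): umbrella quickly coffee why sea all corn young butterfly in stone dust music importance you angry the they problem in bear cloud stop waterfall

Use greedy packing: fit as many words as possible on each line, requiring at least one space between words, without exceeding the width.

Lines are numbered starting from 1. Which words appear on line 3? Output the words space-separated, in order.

Answer: all corn young

Derivation:
Line 1: ['umbrella', 'quickly'] (min_width=16, slack=0)
Line 2: ['coffee', 'why', 'sea'] (min_width=14, slack=2)
Line 3: ['all', 'corn', 'young'] (min_width=14, slack=2)
Line 4: ['butterfly', 'in'] (min_width=12, slack=4)
Line 5: ['stone', 'dust', 'music'] (min_width=16, slack=0)
Line 6: ['importance', 'you'] (min_width=14, slack=2)
Line 7: ['angry', 'the', 'they'] (min_width=14, slack=2)
Line 8: ['problem', 'in', 'bear'] (min_width=15, slack=1)
Line 9: ['cloud', 'stop'] (min_width=10, slack=6)
Line 10: ['waterfall'] (min_width=9, slack=7)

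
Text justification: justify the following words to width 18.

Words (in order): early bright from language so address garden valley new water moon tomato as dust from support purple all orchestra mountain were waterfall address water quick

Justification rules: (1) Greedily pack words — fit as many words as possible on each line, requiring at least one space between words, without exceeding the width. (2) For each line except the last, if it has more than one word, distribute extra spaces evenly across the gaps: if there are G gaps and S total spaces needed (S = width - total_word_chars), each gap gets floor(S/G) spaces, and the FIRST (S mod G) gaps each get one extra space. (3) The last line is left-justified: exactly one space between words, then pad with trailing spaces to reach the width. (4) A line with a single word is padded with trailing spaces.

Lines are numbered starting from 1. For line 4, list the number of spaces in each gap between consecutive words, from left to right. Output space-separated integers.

Answer: 2 2

Derivation:
Line 1: ['early', 'bright', 'from'] (min_width=17, slack=1)
Line 2: ['language', 'so'] (min_width=11, slack=7)
Line 3: ['address', 'garden'] (min_width=14, slack=4)
Line 4: ['valley', 'new', 'water'] (min_width=16, slack=2)
Line 5: ['moon', 'tomato', 'as'] (min_width=14, slack=4)
Line 6: ['dust', 'from', 'support'] (min_width=17, slack=1)
Line 7: ['purple', 'all'] (min_width=10, slack=8)
Line 8: ['orchestra', 'mountain'] (min_width=18, slack=0)
Line 9: ['were', 'waterfall'] (min_width=14, slack=4)
Line 10: ['address', 'water'] (min_width=13, slack=5)
Line 11: ['quick'] (min_width=5, slack=13)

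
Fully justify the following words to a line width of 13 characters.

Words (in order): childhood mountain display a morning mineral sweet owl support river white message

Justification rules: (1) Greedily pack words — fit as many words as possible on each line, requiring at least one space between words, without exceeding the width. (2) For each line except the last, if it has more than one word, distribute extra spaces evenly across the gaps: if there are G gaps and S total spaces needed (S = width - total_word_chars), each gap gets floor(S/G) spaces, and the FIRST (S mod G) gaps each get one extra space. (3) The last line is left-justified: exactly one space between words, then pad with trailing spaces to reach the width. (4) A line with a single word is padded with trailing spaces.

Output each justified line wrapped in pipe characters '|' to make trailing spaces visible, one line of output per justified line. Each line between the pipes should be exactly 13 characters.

Line 1: ['childhood'] (min_width=9, slack=4)
Line 2: ['mountain'] (min_width=8, slack=5)
Line 3: ['display', 'a'] (min_width=9, slack=4)
Line 4: ['morning'] (min_width=7, slack=6)
Line 5: ['mineral', 'sweet'] (min_width=13, slack=0)
Line 6: ['owl', 'support'] (min_width=11, slack=2)
Line 7: ['river', 'white'] (min_width=11, slack=2)
Line 8: ['message'] (min_width=7, slack=6)

Answer: |childhood    |
|mountain     |
|display     a|
|morning      |
|mineral sweet|
|owl   support|
|river   white|
|message      |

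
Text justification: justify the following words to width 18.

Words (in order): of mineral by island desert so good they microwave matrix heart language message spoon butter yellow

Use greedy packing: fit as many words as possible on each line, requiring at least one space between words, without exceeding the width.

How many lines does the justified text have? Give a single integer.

Answer: 7

Derivation:
Line 1: ['of', 'mineral', 'by'] (min_width=13, slack=5)
Line 2: ['island', 'desert', 'so'] (min_width=16, slack=2)
Line 3: ['good', 'they'] (min_width=9, slack=9)
Line 4: ['microwave', 'matrix'] (min_width=16, slack=2)
Line 5: ['heart', 'language'] (min_width=14, slack=4)
Line 6: ['message', 'spoon'] (min_width=13, slack=5)
Line 7: ['butter', 'yellow'] (min_width=13, slack=5)
Total lines: 7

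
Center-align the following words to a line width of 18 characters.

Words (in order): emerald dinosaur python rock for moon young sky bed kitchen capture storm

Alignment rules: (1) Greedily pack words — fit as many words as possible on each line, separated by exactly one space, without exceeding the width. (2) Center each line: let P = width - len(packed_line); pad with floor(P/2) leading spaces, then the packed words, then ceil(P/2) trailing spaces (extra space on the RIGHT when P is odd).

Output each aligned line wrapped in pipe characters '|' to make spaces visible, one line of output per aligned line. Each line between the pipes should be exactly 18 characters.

Answer: | emerald dinosaur |
| python rock for  |
|moon young sky bed|
| kitchen capture  |
|      storm       |

Derivation:
Line 1: ['emerald', 'dinosaur'] (min_width=16, slack=2)
Line 2: ['python', 'rock', 'for'] (min_width=15, slack=3)
Line 3: ['moon', 'young', 'sky', 'bed'] (min_width=18, slack=0)
Line 4: ['kitchen', 'capture'] (min_width=15, slack=3)
Line 5: ['storm'] (min_width=5, slack=13)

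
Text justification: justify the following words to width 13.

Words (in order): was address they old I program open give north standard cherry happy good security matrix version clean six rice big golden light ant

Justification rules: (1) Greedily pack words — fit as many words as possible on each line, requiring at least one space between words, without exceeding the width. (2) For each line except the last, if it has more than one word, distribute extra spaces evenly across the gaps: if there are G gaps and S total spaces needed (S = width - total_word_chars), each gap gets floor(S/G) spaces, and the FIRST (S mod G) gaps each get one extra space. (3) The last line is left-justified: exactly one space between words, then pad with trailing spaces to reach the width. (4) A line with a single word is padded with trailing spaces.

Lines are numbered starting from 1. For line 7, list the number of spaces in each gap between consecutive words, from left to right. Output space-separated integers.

Answer: 1

Derivation:
Line 1: ['was', 'address'] (min_width=11, slack=2)
Line 2: ['they', 'old', 'I'] (min_width=10, slack=3)
Line 3: ['program', 'open'] (min_width=12, slack=1)
Line 4: ['give', 'north'] (min_width=10, slack=3)
Line 5: ['standard'] (min_width=8, slack=5)
Line 6: ['cherry', 'happy'] (min_width=12, slack=1)
Line 7: ['good', 'security'] (min_width=13, slack=0)
Line 8: ['matrix'] (min_width=6, slack=7)
Line 9: ['version', 'clean'] (min_width=13, slack=0)
Line 10: ['six', 'rice', 'big'] (min_width=12, slack=1)
Line 11: ['golden', 'light'] (min_width=12, slack=1)
Line 12: ['ant'] (min_width=3, slack=10)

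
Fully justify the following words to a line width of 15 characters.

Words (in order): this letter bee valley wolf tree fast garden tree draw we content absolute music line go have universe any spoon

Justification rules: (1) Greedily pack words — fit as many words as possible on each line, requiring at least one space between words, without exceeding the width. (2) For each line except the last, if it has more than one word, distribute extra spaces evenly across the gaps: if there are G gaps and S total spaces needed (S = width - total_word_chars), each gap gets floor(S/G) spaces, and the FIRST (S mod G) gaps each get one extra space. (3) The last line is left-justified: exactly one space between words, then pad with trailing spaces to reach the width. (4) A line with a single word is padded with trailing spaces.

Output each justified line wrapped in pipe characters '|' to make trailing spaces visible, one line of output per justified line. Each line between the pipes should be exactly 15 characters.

Line 1: ['this', 'letter', 'bee'] (min_width=15, slack=0)
Line 2: ['valley', 'wolf'] (min_width=11, slack=4)
Line 3: ['tree', 'fast'] (min_width=9, slack=6)
Line 4: ['garden', 'tree'] (min_width=11, slack=4)
Line 5: ['draw', 'we', 'content'] (min_width=15, slack=0)
Line 6: ['absolute', 'music'] (min_width=14, slack=1)
Line 7: ['line', 'go', 'have'] (min_width=12, slack=3)
Line 8: ['universe', 'any'] (min_width=12, slack=3)
Line 9: ['spoon'] (min_width=5, slack=10)

Answer: |this letter bee|
|valley     wolf|
|tree       fast|
|garden     tree|
|draw we content|
|absolute  music|
|line   go  have|
|universe    any|
|spoon          |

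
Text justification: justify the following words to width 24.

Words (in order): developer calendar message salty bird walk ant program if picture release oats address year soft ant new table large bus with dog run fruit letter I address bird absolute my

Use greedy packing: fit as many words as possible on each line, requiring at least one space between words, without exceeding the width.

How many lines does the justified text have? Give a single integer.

Line 1: ['developer', 'calendar'] (min_width=18, slack=6)
Line 2: ['message', 'salty', 'bird', 'walk'] (min_width=23, slack=1)
Line 3: ['ant', 'program', 'if', 'picture'] (min_width=22, slack=2)
Line 4: ['release', 'oats', 'address'] (min_width=20, slack=4)
Line 5: ['year', 'soft', 'ant', 'new', 'table'] (min_width=23, slack=1)
Line 6: ['large', 'bus', 'with', 'dog', 'run'] (min_width=22, slack=2)
Line 7: ['fruit', 'letter', 'I', 'address'] (min_width=22, slack=2)
Line 8: ['bird', 'absolute', 'my'] (min_width=16, slack=8)
Total lines: 8

Answer: 8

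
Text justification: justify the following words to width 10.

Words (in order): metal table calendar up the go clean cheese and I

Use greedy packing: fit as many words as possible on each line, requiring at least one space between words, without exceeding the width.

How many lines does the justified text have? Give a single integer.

Answer: 7

Derivation:
Line 1: ['metal'] (min_width=5, slack=5)
Line 2: ['table'] (min_width=5, slack=5)
Line 3: ['calendar'] (min_width=8, slack=2)
Line 4: ['up', 'the', 'go'] (min_width=9, slack=1)
Line 5: ['clean'] (min_width=5, slack=5)
Line 6: ['cheese', 'and'] (min_width=10, slack=0)
Line 7: ['I'] (min_width=1, slack=9)
Total lines: 7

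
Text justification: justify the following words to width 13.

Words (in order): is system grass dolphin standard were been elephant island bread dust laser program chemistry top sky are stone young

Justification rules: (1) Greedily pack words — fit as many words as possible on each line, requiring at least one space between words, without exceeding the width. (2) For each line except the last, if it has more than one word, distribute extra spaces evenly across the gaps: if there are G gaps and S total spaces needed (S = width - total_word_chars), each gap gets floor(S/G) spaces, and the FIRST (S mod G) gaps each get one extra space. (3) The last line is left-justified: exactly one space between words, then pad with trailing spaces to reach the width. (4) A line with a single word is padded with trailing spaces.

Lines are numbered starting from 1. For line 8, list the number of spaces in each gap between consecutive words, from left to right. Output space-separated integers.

Line 1: ['is', 'system'] (min_width=9, slack=4)
Line 2: ['grass', 'dolphin'] (min_width=13, slack=0)
Line 3: ['standard', 'were'] (min_width=13, slack=0)
Line 4: ['been', 'elephant'] (min_width=13, slack=0)
Line 5: ['island', 'bread'] (min_width=12, slack=1)
Line 6: ['dust', 'laser'] (min_width=10, slack=3)
Line 7: ['program'] (min_width=7, slack=6)
Line 8: ['chemistry', 'top'] (min_width=13, slack=0)
Line 9: ['sky', 'are', 'stone'] (min_width=13, slack=0)
Line 10: ['young'] (min_width=5, slack=8)

Answer: 1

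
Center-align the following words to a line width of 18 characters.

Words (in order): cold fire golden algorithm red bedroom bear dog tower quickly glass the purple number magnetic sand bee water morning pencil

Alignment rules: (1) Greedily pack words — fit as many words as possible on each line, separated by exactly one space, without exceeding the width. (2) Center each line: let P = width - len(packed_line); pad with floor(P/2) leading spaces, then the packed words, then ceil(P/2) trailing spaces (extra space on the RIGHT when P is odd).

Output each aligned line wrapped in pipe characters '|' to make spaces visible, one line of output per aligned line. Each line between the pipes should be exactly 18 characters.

Answer: | cold fire golden |
|  algorithm red   |
| bedroom bear dog |
|  tower quickly   |
| glass the purple |
| number magnetic  |
|  sand bee water  |
|  morning pencil  |

Derivation:
Line 1: ['cold', 'fire', 'golden'] (min_width=16, slack=2)
Line 2: ['algorithm', 'red'] (min_width=13, slack=5)
Line 3: ['bedroom', 'bear', 'dog'] (min_width=16, slack=2)
Line 4: ['tower', 'quickly'] (min_width=13, slack=5)
Line 5: ['glass', 'the', 'purple'] (min_width=16, slack=2)
Line 6: ['number', 'magnetic'] (min_width=15, slack=3)
Line 7: ['sand', 'bee', 'water'] (min_width=14, slack=4)
Line 8: ['morning', 'pencil'] (min_width=14, slack=4)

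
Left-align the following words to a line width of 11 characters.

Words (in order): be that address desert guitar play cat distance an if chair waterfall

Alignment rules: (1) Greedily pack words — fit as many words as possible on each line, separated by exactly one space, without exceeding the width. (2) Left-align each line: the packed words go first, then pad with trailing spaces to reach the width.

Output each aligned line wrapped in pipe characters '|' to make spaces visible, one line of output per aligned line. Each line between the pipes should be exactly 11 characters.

Answer: |be that    |
|address    |
|desert     |
|guitar play|
|cat        |
|distance an|
|if chair   |
|waterfall  |

Derivation:
Line 1: ['be', 'that'] (min_width=7, slack=4)
Line 2: ['address'] (min_width=7, slack=4)
Line 3: ['desert'] (min_width=6, slack=5)
Line 4: ['guitar', 'play'] (min_width=11, slack=0)
Line 5: ['cat'] (min_width=3, slack=8)
Line 6: ['distance', 'an'] (min_width=11, slack=0)
Line 7: ['if', 'chair'] (min_width=8, slack=3)
Line 8: ['waterfall'] (min_width=9, slack=2)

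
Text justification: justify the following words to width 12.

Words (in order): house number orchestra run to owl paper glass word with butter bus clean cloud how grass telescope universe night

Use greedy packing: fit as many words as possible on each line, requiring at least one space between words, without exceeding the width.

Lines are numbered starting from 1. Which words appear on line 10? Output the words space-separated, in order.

Line 1: ['house', 'number'] (min_width=12, slack=0)
Line 2: ['orchestra'] (min_width=9, slack=3)
Line 3: ['run', 'to', 'owl'] (min_width=10, slack=2)
Line 4: ['paper', 'glass'] (min_width=11, slack=1)
Line 5: ['word', 'with'] (min_width=9, slack=3)
Line 6: ['butter', 'bus'] (min_width=10, slack=2)
Line 7: ['clean', 'cloud'] (min_width=11, slack=1)
Line 8: ['how', 'grass'] (min_width=9, slack=3)
Line 9: ['telescope'] (min_width=9, slack=3)
Line 10: ['universe'] (min_width=8, slack=4)
Line 11: ['night'] (min_width=5, slack=7)

Answer: universe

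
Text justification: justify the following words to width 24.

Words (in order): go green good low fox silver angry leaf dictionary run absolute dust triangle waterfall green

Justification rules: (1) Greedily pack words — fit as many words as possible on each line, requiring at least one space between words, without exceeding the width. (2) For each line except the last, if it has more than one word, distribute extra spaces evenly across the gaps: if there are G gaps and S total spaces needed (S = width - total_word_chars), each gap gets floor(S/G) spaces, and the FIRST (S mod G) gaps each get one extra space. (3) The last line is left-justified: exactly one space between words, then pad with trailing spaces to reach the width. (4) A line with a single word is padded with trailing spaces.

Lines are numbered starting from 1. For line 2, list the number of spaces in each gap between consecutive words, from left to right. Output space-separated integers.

Answer: 5 4

Derivation:
Line 1: ['go', 'green', 'good', 'low', 'fox'] (min_width=21, slack=3)
Line 2: ['silver', 'angry', 'leaf'] (min_width=17, slack=7)
Line 3: ['dictionary', 'run', 'absolute'] (min_width=23, slack=1)
Line 4: ['dust', 'triangle', 'waterfall'] (min_width=23, slack=1)
Line 5: ['green'] (min_width=5, slack=19)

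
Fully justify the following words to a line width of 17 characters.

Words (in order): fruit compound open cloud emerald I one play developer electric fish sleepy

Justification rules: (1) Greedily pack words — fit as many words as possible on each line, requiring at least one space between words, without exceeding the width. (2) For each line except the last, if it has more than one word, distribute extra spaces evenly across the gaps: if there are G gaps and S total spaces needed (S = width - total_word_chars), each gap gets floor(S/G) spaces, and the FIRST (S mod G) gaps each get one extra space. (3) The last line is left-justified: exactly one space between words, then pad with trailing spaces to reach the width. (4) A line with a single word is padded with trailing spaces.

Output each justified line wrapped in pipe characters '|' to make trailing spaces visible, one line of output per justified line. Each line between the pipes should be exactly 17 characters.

Line 1: ['fruit', 'compound'] (min_width=14, slack=3)
Line 2: ['open', 'cloud'] (min_width=10, slack=7)
Line 3: ['emerald', 'I', 'one'] (min_width=13, slack=4)
Line 4: ['play', 'developer'] (min_width=14, slack=3)
Line 5: ['electric', 'fish'] (min_width=13, slack=4)
Line 6: ['sleepy'] (min_width=6, slack=11)

Answer: |fruit    compound|
|open        cloud|
|emerald   I   one|
|play    developer|
|electric     fish|
|sleepy           |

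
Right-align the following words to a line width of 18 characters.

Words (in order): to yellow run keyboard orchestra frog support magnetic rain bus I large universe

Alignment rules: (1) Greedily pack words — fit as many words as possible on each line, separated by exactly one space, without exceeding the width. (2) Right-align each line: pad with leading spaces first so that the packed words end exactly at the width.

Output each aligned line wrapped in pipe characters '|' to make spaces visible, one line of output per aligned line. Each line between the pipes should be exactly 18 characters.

Line 1: ['to', 'yellow', 'run'] (min_width=13, slack=5)
Line 2: ['keyboard', 'orchestra'] (min_width=18, slack=0)
Line 3: ['frog', 'support'] (min_width=12, slack=6)
Line 4: ['magnetic', 'rain', 'bus'] (min_width=17, slack=1)
Line 5: ['I', 'large', 'universe'] (min_width=16, slack=2)

Answer: |     to yellow run|
|keyboard orchestra|
|      frog support|
| magnetic rain bus|
|  I large universe|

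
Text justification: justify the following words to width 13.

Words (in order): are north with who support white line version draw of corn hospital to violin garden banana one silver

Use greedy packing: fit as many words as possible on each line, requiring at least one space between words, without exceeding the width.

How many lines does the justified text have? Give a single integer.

Line 1: ['are', 'north'] (min_width=9, slack=4)
Line 2: ['with', 'who'] (min_width=8, slack=5)
Line 3: ['support', 'white'] (min_width=13, slack=0)
Line 4: ['line', 'version'] (min_width=12, slack=1)
Line 5: ['draw', 'of', 'corn'] (min_width=12, slack=1)
Line 6: ['hospital', 'to'] (min_width=11, slack=2)
Line 7: ['violin', 'garden'] (min_width=13, slack=0)
Line 8: ['banana', 'one'] (min_width=10, slack=3)
Line 9: ['silver'] (min_width=6, slack=7)
Total lines: 9

Answer: 9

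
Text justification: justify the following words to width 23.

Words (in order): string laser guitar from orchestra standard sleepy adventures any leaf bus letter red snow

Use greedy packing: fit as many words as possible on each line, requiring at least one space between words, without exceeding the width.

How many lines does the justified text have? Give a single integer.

Line 1: ['string', 'laser', 'guitar'] (min_width=19, slack=4)
Line 2: ['from', 'orchestra', 'standard'] (min_width=23, slack=0)
Line 3: ['sleepy', 'adventures', 'any'] (min_width=21, slack=2)
Line 4: ['leaf', 'bus', 'letter', 'red'] (min_width=19, slack=4)
Line 5: ['snow'] (min_width=4, slack=19)
Total lines: 5

Answer: 5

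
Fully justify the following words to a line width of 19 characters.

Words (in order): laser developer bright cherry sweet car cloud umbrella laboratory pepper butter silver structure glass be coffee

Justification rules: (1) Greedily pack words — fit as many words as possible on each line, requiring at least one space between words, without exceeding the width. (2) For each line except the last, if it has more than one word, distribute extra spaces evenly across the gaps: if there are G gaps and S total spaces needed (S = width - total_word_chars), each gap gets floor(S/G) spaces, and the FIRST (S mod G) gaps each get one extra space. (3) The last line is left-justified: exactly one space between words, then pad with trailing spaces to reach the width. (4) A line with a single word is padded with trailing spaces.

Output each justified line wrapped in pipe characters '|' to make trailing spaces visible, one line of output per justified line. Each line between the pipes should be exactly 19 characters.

Line 1: ['laser', 'developer'] (min_width=15, slack=4)
Line 2: ['bright', 'cherry', 'sweet'] (min_width=19, slack=0)
Line 3: ['car', 'cloud', 'umbrella'] (min_width=18, slack=1)
Line 4: ['laboratory', 'pepper'] (min_width=17, slack=2)
Line 5: ['butter', 'silver'] (min_width=13, slack=6)
Line 6: ['structure', 'glass', 'be'] (min_width=18, slack=1)
Line 7: ['coffee'] (min_width=6, slack=13)

Answer: |laser     developer|
|bright cherry sweet|
|car  cloud umbrella|
|laboratory   pepper|
|butter       silver|
|structure  glass be|
|coffee             |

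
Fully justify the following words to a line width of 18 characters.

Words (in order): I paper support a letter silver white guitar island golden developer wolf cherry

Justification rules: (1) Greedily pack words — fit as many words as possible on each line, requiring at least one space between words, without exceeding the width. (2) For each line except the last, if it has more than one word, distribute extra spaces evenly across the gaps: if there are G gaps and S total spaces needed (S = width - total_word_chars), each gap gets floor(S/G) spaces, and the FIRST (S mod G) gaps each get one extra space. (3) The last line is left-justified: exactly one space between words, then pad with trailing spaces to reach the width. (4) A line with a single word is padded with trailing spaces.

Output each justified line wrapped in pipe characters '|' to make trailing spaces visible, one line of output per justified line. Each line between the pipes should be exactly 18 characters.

Line 1: ['I', 'paper', 'support', 'a'] (min_width=17, slack=1)
Line 2: ['letter', 'silver'] (min_width=13, slack=5)
Line 3: ['white', 'guitar'] (min_width=12, slack=6)
Line 4: ['island', 'golden'] (min_width=13, slack=5)
Line 5: ['developer', 'wolf'] (min_width=14, slack=4)
Line 6: ['cherry'] (min_width=6, slack=12)

Answer: |I  paper support a|
|letter      silver|
|white       guitar|
|island      golden|
|developer     wolf|
|cherry            |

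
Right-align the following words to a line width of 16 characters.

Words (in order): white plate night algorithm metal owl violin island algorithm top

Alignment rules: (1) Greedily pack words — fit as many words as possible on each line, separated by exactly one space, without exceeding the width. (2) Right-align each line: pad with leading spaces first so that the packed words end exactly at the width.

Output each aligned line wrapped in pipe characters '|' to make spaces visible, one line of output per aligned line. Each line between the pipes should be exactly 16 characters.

Line 1: ['white', 'plate'] (min_width=11, slack=5)
Line 2: ['night', 'algorithm'] (min_width=15, slack=1)
Line 3: ['metal', 'owl', 'violin'] (min_width=16, slack=0)
Line 4: ['island', 'algorithm'] (min_width=16, slack=0)
Line 5: ['top'] (min_width=3, slack=13)

Answer: |     white plate|
| night algorithm|
|metal owl violin|
|island algorithm|
|             top|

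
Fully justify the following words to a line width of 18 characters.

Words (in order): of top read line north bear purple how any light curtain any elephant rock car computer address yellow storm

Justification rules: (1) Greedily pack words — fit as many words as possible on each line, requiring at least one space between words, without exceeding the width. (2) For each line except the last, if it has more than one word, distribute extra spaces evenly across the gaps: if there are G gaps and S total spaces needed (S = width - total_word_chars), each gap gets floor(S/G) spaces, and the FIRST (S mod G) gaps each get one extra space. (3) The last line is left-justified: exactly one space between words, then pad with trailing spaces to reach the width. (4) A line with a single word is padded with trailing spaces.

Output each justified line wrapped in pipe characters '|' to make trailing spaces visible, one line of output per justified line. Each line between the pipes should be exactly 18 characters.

Answer: |of  top  read line|
|north  bear purple|
|how    any   light|
|curtain        any|
|elephant  rock car|
|computer   address|
|yellow storm      |

Derivation:
Line 1: ['of', 'top', 'read', 'line'] (min_width=16, slack=2)
Line 2: ['north', 'bear', 'purple'] (min_width=17, slack=1)
Line 3: ['how', 'any', 'light'] (min_width=13, slack=5)
Line 4: ['curtain', 'any'] (min_width=11, slack=7)
Line 5: ['elephant', 'rock', 'car'] (min_width=17, slack=1)
Line 6: ['computer', 'address'] (min_width=16, slack=2)
Line 7: ['yellow', 'storm'] (min_width=12, slack=6)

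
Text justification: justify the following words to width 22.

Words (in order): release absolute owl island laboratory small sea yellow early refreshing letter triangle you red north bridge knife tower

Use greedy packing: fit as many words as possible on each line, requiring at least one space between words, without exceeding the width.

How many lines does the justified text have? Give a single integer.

Answer: 6

Derivation:
Line 1: ['release', 'absolute', 'owl'] (min_width=20, slack=2)
Line 2: ['island', 'laboratory'] (min_width=17, slack=5)
Line 3: ['small', 'sea', 'yellow', 'early'] (min_width=22, slack=0)
Line 4: ['refreshing', 'letter'] (min_width=17, slack=5)
Line 5: ['triangle', 'you', 'red', 'north'] (min_width=22, slack=0)
Line 6: ['bridge', 'knife', 'tower'] (min_width=18, slack=4)
Total lines: 6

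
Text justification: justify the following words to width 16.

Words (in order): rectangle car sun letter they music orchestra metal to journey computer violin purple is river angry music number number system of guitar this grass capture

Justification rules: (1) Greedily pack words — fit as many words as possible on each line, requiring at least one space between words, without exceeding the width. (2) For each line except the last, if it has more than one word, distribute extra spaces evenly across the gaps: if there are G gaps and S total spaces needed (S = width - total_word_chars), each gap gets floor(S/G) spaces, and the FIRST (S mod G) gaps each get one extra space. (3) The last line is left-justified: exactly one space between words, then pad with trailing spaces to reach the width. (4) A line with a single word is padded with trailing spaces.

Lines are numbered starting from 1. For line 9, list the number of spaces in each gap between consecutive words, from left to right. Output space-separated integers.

Line 1: ['rectangle', 'car'] (min_width=13, slack=3)
Line 2: ['sun', 'letter', 'they'] (min_width=15, slack=1)
Line 3: ['music', 'orchestra'] (min_width=15, slack=1)
Line 4: ['metal', 'to', 'journey'] (min_width=16, slack=0)
Line 5: ['computer', 'violin'] (min_width=15, slack=1)
Line 6: ['purple', 'is', 'river'] (min_width=15, slack=1)
Line 7: ['angry', 'music'] (min_width=11, slack=5)
Line 8: ['number', 'number'] (min_width=13, slack=3)
Line 9: ['system', 'of', 'guitar'] (min_width=16, slack=0)
Line 10: ['this', 'grass'] (min_width=10, slack=6)
Line 11: ['capture'] (min_width=7, slack=9)

Answer: 1 1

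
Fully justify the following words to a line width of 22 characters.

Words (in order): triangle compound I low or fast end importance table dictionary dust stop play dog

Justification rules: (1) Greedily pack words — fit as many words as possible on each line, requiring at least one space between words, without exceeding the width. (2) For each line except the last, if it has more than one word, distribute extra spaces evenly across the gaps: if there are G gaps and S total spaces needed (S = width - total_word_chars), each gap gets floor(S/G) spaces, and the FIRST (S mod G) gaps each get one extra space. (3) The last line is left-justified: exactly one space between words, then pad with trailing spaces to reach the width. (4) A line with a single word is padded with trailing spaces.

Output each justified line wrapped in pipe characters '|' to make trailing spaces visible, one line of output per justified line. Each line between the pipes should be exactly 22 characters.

Answer: |triangle   compound  I|
|low    or   fast   end|
|importance       table|
|dictionary  dust  stop|
|play dog              |

Derivation:
Line 1: ['triangle', 'compound', 'I'] (min_width=19, slack=3)
Line 2: ['low', 'or', 'fast', 'end'] (min_width=15, slack=7)
Line 3: ['importance', 'table'] (min_width=16, slack=6)
Line 4: ['dictionary', 'dust', 'stop'] (min_width=20, slack=2)
Line 5: ['play', 'dog'] (min_width=8, slack=14)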